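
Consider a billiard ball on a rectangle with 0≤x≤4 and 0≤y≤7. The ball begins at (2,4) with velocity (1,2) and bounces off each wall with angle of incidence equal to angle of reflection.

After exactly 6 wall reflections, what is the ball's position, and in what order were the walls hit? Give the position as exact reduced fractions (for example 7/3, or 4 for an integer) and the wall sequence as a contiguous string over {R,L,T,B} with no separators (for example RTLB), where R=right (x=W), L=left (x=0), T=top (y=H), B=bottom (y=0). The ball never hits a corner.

1. t=3/2 → T at (7/2,7); v=(1,-2)
2. t=1/2 → R at (4,6); v=(-1,-2)
3. t=3 → B at (1,0); v=(-1,2)
4. t=1 → L at (0,2); v=(1,2)
5. t=5/2 → T at (5/2,7); v=(1,-2)
6. t=3/2 → R at (4,4); v=(-1,-2)

Final position: (4,4)
Wall sequence: TRBLTR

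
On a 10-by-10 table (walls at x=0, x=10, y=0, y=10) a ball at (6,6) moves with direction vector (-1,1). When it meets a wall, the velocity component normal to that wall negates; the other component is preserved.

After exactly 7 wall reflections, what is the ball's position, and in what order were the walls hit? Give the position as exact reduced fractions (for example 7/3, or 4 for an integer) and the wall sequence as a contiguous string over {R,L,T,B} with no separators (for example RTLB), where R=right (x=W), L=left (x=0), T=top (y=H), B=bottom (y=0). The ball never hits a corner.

Final position: (8,0)
Wall sequence: TLBRTLB

1. t=4 → T at (2,10); v=(-1,-1)
2. t=2 → L at (0,8); v=(1,-1)
3. t=8 → B at (8,0); v=(1,1)
4. t=2 → R at (10,2); v=(-1,1)
5. t=8 → T at (2,10); v=(-1,-1)
6. t=2 → L at (0,8); v=(1,-1)
7. t=8 → B at (8,0); v=(1,1)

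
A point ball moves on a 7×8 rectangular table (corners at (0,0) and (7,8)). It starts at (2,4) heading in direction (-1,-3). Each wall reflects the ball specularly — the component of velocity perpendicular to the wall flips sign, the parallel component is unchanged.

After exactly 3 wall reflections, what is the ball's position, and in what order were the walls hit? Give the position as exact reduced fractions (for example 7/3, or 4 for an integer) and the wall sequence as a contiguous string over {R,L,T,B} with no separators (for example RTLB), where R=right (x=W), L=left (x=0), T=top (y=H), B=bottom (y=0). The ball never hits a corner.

Final position: (2,8)
Wall sequence: BLT

1. t=4/3 → B at (2/3,0); v=(-1,3)
2. t=2/3 → L at (0,2); v=(1,3)
3. t=2 → T at (2,8); v=(1,-3)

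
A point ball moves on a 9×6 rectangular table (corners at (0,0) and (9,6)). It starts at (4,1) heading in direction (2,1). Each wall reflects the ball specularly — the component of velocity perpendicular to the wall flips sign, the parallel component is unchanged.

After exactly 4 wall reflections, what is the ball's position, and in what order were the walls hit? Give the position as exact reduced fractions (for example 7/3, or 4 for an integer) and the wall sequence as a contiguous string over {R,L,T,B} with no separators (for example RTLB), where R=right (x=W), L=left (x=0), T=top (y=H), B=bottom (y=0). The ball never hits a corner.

Final position: (8,0)
Wall sequence: RTLB

1. t=5/2 → R at (9,7/2); v=(-2,1)
2. t=5/2 → T at (4,6); v=(-2,-1)
3. t=2 → L at (0,4); v=(2,-1)
4. t=4 → B at (8,0); v=(2,1)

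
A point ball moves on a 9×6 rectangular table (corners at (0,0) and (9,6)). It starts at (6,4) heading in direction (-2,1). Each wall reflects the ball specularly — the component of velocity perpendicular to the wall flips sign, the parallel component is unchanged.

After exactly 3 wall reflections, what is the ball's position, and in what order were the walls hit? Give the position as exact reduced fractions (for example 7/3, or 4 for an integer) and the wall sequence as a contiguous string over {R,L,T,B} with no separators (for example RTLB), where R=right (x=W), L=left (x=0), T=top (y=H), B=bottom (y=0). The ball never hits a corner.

1. t=2 → T at (2,6); v=(-2,-1)
2. t=1 → L at (0,5); v=(2,-1)
3. t=9/2 → R at (9,1/2); v=(-2,-1)

Final position: (9,1/2)
Wall sequence: TLR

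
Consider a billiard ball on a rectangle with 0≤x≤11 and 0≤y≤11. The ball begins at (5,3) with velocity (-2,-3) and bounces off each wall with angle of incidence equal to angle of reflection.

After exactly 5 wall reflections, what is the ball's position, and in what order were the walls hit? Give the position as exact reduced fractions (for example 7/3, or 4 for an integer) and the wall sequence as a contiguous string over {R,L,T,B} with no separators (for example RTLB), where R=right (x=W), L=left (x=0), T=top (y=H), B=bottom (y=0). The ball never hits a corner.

1. t=1 → B at (3,0); v=(-2,3)
2. t=3/2 → L at (0,9/2); v=(2,3)
3. t=13/6 → T at (13/3,11); v=(2,-3)
4. t=10/3 → R at (11,1); v=(-2,-3)
5. t=1/3 → B at (31/3,0); v=(-2,3)

Final position: (31/3,0)
Wall sequence: BLTRB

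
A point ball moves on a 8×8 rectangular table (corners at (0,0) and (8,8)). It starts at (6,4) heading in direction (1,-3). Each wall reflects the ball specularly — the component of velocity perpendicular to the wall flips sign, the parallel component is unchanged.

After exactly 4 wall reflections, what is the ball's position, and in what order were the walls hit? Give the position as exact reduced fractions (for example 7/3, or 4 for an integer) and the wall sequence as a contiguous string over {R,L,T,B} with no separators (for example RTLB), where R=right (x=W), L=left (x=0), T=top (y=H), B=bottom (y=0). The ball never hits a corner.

Final position: (10/3,0)
Wall sequence: BRTB

1. t=4/3 → B at (22/3,0); v=(1,3)
2. t=2/3 → R at (8,2); v=(-1,3)
3. t=2 → T at (6,8); v=(-1,-3)
4. t=8/3 → B at (10/3,0); v=(-1,3)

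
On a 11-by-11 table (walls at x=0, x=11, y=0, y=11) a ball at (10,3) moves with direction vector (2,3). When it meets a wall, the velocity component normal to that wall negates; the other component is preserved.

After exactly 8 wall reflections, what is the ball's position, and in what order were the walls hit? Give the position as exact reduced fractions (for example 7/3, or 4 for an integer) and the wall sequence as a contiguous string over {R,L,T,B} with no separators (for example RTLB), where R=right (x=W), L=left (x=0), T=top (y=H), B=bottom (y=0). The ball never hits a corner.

Final position: (0,10)
Wall sequence: RTLBTRBL

1. t=1/2 → R at (11,9/2); v=(-2,3)
2. t=13/6 → T at (20/3,11); v=(-2,-3)
3. t=10/3 → L at (0,1); v=(2,-3)
4. t=1/3 → B at (2/3,0); v=(2,3)
5. t=11/3 → T at (8,11); v=(2,-3)
6. t=3/2 → R at (11,13/2); v=(-2,-3)
7. t=13/6 → B at (20/3,0); v=(-2,3)
8. t=10/3 → L at (0,10); v=(2,3)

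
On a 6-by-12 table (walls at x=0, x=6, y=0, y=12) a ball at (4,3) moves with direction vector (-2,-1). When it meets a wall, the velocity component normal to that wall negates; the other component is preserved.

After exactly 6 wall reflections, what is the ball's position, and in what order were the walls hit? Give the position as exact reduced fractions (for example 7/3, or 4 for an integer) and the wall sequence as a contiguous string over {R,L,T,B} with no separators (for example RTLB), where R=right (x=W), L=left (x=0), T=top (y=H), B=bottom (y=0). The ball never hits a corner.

Final position: (0,11)
Wall sequence: LBRLRL

1. t=2 → L at (0,1); v=(2,-1)
2. t=1 → B at (2,0); v=(2,1)
3. t=2 → R at (6,2); v=(-2,1)
4. t=3 → L at (0,5); v=(2,1)
5. t=3 → R at (6,8); v=(-2,1)
6. t=3 → L at (0,11); v=(2,1)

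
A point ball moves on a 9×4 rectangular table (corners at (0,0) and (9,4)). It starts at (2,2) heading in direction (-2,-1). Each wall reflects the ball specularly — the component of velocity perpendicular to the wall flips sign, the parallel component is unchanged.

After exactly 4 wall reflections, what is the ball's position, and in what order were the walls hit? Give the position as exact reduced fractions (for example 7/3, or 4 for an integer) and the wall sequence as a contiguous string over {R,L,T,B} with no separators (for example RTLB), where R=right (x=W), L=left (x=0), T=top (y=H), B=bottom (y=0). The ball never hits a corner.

1. t=1 → L at (0,1); v=(2,-1)
2. t=1 → B at (2,0); v=(2,1)
3. t=7/2 → R at (9,7/2); v=(-2,1)
4. t=1/2 → T at (8,4); v=(-2,-1)

Final position: (8,4)
Wall sequence: LBRT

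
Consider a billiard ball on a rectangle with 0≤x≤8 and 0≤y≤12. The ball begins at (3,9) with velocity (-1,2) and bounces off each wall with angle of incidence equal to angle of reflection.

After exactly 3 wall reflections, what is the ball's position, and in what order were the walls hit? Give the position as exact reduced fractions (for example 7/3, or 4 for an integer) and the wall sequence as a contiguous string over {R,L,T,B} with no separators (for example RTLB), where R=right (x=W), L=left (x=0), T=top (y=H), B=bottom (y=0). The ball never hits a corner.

1. t=3/2 → T at (3/2,12); v=(-1,-2)
2. t=3/2 → L at (0,9); v=(1,-2)
3. t=9/2 → B at (9/2,0); v=(1,2)

Final position: (9/2,0)
Wall sequence: TLB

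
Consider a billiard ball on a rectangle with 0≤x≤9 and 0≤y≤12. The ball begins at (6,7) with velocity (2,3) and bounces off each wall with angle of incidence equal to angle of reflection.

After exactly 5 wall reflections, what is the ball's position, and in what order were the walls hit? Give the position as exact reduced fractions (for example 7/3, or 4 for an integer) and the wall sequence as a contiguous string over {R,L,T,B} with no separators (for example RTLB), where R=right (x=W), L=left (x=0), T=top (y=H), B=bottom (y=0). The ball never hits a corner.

1. t=3/2 → R at (9,23/2); v=(-2,3)
2. t=1/6 → T at (26/3,12); v=(-2,-3)
3. t=4 → B at (2/3,0); v=(-2,3)
4. t=1/3 → L at (0,1); v=(2,3)
5. t=11/3 → T at (22/3,12); v=(2,-3)

Final position: (22/3,12)
Wall sequence: RTBLT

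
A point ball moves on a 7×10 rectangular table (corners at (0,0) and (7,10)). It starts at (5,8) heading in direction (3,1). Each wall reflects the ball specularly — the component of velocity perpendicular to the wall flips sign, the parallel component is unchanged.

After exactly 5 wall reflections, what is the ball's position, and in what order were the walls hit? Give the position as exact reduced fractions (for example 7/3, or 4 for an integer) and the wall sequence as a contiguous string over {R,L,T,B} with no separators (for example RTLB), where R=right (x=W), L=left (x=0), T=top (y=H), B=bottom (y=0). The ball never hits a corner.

Final position: (0,13/3)
Wall sequence: RTLRL

1. t=2/3 → R at (7,26/3); v=(-3,1)
2. t=4/3 → T at (3,10); v=(-3,-1)
3. t=1 → L at (0,9); v=(3,-1)
4. t=7/3 → R at (7,20/3); v=(-3,-1)
5. t=7/3 → L at (0,13/3); v=(3,-1)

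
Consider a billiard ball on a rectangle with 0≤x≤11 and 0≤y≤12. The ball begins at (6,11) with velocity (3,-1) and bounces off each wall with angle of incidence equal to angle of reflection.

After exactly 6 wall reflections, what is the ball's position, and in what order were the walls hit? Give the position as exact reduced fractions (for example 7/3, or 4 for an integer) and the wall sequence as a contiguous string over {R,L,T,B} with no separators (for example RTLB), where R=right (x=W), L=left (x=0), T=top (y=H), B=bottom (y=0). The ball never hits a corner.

Final position: (11,16/3)
Wall sequence: RLRBLR

1. t=5/3 → R at (11,28/3); v=(-3,-1)
2. t=11/3 → L at (0,17/3); v=(3,-1)
3. t=11/3 → R at (11,2); v=(-3,-1)
4. t=2 → B at (5,0); v=(-3,1)
5. t=5/3 → L at (0,5/3); v=(3,1)
6. t=11/3 → R at (11,16/3); v=(-3,1)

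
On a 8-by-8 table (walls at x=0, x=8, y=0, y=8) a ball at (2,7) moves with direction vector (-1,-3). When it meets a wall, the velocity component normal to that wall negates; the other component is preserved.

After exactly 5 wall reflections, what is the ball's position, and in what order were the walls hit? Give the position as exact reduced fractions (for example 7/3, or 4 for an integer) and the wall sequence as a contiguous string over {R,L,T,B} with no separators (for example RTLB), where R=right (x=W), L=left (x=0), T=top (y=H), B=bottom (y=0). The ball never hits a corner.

1. t=2 → L at (0,1); v=(1,-3)
2. t=1/3 → B at (1/3,0); v=(1,3)
3. t=8/3 → T at (3,8); v=(1,-3)
4. t=8/3 → B at (17/3,0); v=(1,3)
5. t=7/3 → R at (8,7); v=(-1,3)

Final position: (8,7)
Wall sequence: LBTBR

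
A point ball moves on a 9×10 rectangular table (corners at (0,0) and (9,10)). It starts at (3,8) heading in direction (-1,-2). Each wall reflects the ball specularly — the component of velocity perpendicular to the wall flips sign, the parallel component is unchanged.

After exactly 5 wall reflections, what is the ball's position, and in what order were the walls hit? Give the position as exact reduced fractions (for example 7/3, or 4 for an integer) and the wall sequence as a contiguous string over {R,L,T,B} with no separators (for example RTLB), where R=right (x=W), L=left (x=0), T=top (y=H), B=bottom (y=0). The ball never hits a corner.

1. t=3 → L at (0,2); v=(1,-2)
2. t=1 → B at (1,0); v=(1,2)
3. t=5 → T at (6,10); v=(1,-2)
4. t=3 → R at (9,4); v=(-1,-2)
5. t=2 → B at (7,0); v=(-1,2)

Final position: (7,0)
Wall sequence: LBTRB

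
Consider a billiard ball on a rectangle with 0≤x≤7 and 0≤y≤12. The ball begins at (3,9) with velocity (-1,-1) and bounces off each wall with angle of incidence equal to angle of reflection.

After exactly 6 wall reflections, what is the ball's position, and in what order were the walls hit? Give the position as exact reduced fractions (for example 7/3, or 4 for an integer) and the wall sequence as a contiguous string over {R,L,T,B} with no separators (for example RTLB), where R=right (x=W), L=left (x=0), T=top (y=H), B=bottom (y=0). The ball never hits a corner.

Final position: (7,9)
Wall sequence: LBRLTR

1. t=3 → L at (0,6); v=(1,-1)
2. t=6 → B at (6,0); v=(1,1)
3. t=1 → R at (7,1); v=(-1,1)
4. t=7 → L at (0,8); v=(1,1)
5. t=4 → T at (4,12); v=(1,-1)
6. t=3 → R at (7,9); v=(-1,-1)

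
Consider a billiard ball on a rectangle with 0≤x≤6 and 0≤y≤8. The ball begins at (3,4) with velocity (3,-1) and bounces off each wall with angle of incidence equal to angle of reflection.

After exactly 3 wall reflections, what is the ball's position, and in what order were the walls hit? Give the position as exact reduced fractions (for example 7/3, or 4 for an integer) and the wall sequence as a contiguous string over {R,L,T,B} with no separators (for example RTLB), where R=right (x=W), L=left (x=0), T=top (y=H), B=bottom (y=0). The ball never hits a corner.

Final position: (3,0)
Wall sequence: RLB

1. t=1 → R at (6,3); v=(-3,-1)
2. t=2 → L at (0,1); v=(3,-1)
3. t=1 → B at (3,0); v=(3,1)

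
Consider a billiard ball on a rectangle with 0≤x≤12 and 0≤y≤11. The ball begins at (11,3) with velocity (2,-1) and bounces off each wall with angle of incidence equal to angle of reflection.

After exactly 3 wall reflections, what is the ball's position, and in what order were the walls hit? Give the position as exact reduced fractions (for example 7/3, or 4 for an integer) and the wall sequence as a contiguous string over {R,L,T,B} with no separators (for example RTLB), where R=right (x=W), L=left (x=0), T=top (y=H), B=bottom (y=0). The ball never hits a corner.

1. t=1/2 → R at (12,5/2); v=(-2,-1)
2. t=5/2 → B at (7,0); v=(-2,1)
3. t=7/2 → L at (0,7/2); v=(2,1)

Final position: (0,7/2)
Wall sequence: RBL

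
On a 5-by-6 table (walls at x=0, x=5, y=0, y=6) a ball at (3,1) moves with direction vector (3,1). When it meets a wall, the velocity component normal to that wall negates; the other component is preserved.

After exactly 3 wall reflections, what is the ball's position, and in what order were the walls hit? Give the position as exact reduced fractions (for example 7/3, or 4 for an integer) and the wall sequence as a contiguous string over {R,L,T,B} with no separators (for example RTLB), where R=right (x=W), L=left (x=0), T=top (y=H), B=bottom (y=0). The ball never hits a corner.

Final position: (5,5)
Wall sequence: RLR

1. t=2/3 → R at (5,5/3); v=(-3,1)
2. t=5/3 → L at (0,10/3); v=(3,1)
3. t=5/3 → R at (5,5); v=(-3,1)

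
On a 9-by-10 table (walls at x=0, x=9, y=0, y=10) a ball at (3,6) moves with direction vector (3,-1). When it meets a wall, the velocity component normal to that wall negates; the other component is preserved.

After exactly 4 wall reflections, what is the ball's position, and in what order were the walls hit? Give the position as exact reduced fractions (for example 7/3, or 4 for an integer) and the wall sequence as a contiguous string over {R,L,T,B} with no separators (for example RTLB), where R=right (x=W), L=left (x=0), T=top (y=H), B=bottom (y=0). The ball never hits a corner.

1. t=2 → R at (9,4); v=(-3,-1)
2. t=3 → L at (0,1); v=(3,-1)
3. t=1 → B at (3,0); v=(3,1)
4. t=2 → R at (9,2); v=(-3,1)

Final position: (9,2)
Wall sequence: RLBR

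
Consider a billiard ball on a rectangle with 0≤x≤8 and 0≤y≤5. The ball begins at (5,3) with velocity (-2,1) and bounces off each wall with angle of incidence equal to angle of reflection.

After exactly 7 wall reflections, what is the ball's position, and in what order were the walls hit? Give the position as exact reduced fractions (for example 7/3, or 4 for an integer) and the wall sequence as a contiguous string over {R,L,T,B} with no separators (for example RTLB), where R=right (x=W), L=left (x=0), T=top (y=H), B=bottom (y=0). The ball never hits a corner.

Final position: (8,5/2)
Wall sequence: TLRBLTR

1. t=2 → T at (1,5); v=(-2,-1)
2. t=1/2 → L at (0,9/2); v=(2,-1)
3. t=4 → R at (8,1/2); v=(-2,-1)
4. t=1/2 → B at (7,0); v=(-2,1)
5. t=7/2 → L at (0,7/2); v=(2,1)
6. t=3/2 → T at (3,5); v=(2,-1)
7. t=5/2 → R at (8,5/2); v=(-2,-1)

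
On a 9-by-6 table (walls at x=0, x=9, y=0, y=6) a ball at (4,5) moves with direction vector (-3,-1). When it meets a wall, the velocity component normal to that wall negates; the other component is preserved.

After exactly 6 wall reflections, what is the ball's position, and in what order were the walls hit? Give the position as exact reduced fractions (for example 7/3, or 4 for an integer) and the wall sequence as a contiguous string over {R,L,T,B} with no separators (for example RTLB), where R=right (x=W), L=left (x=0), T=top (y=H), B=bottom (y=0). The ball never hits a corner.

Final position: (7,6)
Wall sequence: LRBLRT

1. t=4/3 → L at (0,11/3); v=(3,-1)
2. t=3 → R at (9,2/3); v=(-3,-1)
3. t=2/3 → B at (7,0); v=(-3,1)
4. t=7/3 → L at (0,7/3); v=(3,1)
5. t=3 → R at (9,16/3); v=(-3,1)
6. t=2/3 → T at (7,6); v=(-3,-1)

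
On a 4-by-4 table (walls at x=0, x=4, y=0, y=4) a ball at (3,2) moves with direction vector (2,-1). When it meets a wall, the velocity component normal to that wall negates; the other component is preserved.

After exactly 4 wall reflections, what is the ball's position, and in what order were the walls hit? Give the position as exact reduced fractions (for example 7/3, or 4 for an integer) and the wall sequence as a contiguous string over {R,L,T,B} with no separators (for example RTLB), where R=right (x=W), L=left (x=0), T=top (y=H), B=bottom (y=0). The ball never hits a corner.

Final position: (4,5/2)
Wall sequence: RBLR

1. t=1/2 → R at (4,3/2); v=(-2,-1)
2. t=3/2 → B at (1,0); v=(-2,1)
3. t=1/2 → L at (0,1/2); v=(2,1)
4. t=2 → R at (4,5/2); v=(-2,1)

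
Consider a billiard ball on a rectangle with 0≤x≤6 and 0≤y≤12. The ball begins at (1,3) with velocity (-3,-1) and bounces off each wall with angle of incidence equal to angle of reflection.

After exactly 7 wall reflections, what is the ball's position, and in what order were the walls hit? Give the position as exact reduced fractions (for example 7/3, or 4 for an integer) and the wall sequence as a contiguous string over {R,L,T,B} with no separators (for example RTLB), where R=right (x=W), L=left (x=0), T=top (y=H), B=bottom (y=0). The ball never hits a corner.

Final position: (6,22/3)
Wall sequence: LRBLRLR

1. t=1/3 → L at (0,8/3); v=(3,-1)
2. t=2 → R at (6,2/3); v=(-3,-1)
3. t=2/3 → B at (4,0); v=(-3,1)
4. t=4/3 → L at (0,4/3); v=(3,1)
5. t=2 → R at (6,10/3); v=(-3,1)
6. t=2 → L at (0,16/3); v=(3,1)
7. t=2 → R at (6,22/3); v=(-3,1)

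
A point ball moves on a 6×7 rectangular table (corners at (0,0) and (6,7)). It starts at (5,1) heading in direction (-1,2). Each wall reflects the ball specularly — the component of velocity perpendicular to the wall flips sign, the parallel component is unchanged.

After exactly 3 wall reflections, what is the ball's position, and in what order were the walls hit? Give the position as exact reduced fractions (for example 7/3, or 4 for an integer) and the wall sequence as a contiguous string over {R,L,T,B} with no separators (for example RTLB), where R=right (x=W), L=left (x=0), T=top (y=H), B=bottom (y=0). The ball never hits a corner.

Final position: (3/2,0)
Wall sequence: TLB

1. t=3 → T at (2,7); v=(-1,-2)
2. t=2 → L at (0,3); v=(1,-2)
3. t=3/2 → B at (3/2,0); v=(1,2)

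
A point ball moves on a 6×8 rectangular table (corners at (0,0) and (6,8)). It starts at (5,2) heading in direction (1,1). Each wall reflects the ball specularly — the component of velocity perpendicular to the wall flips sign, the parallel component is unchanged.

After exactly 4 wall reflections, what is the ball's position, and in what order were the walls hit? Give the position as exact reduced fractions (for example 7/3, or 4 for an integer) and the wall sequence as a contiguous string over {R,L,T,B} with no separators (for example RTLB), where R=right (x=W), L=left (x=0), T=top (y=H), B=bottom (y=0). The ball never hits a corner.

Final position: (6,1)
Wall sequence: RTLR

1. t=1 → R at (6,3); v=(-1,1)
2. t=5 → T at (1,8); v=(-1,-1)
3. t=1 → L at (0,7); v=(1,-1)
4. t=6 → R at (6,1); v=(-1,-1)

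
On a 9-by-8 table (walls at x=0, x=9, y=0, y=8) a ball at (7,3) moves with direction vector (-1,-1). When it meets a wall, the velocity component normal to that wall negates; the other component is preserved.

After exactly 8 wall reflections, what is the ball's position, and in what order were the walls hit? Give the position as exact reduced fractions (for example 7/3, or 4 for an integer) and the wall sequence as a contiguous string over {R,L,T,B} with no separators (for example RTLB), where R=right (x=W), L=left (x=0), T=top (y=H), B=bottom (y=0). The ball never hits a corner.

Final position: (9,1)
Wall sequence: BLTRBLTR

1. t=3 → B at (4,0); v=(-1,1)
2. t=4 → L at (0,4); v=(1,1)
3. t=4 → T at (4,8); v=(1,-1)
4. t=5 → R at (9,3); v=(-1,-1)
5. t=3 → B at (6,0); v=(-1,1)
6. t=6 → L at (0,6); v=(1,1)
7. t=2 → T at (2,8); v=(1,-1)
8. t=7 → R at (9,1); v=(-1,-1)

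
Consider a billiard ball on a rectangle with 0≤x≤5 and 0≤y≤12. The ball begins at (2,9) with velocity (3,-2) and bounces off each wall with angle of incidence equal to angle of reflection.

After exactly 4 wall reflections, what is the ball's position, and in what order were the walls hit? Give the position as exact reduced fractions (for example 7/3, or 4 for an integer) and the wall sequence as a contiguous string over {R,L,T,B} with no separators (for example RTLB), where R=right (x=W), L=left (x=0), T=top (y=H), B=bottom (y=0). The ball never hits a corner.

1. t=1 → R at (5,7); v=(-3,-2)
2. t=5/3 → L at (0,11/3); v=(3,-2)
3. t=5/3 → R at (5,1/3); v=(-3,-2)
4. t=1/6 → B at (9/2,0); v=(-3,2)

Final position: (9/2,0)
Wall sequence: RLRB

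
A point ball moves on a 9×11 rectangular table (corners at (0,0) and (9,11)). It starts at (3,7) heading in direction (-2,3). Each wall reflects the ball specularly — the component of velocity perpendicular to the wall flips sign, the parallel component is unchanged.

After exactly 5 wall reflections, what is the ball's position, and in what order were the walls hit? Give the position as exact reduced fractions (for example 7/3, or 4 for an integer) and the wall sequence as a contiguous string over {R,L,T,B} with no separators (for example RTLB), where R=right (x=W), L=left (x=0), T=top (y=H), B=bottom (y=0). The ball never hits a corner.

Final position: (11/3,11)
Wall sequence: TLBRT

1. t=4/3 → T at (1/3,11); v=(-2,-3)
2. t=1/6 → L at (0,21/2); v=(2,-3)
3. t=7/2 → B at (7,0); v=(2,3)
4. t=1 → R at (9,3); v=(-2,3)
5. t=8/3 → T at (11/3,11); v=(-2,-3)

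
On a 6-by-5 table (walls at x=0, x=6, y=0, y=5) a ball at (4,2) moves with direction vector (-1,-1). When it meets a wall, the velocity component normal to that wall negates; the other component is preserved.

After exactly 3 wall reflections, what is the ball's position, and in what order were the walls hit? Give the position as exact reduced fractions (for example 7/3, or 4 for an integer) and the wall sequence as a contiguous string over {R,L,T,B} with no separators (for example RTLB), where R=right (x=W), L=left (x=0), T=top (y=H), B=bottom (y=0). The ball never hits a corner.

1. t=2 → B at (2,0); v=(-1,1)
2. t=2 → L at (0,2); v=(1,1)
3. t=3 → T at (3,5); v=(1,-1)

Final position: (3,5)
Wall sequence: BLT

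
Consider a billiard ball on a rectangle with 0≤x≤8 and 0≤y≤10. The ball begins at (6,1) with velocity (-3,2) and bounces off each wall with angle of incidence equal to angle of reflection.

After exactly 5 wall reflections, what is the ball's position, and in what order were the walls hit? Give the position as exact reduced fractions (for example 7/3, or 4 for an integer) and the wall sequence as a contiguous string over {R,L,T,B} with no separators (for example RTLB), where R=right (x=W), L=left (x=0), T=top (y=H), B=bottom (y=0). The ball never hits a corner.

1. t=2 → L at (0,5); v=(3,2)
2. t=5/2 → T at (15/2,10); v=(3,-2)
3. t=1/6 → R at (8,29/3); v=(-3,-2)
4. t=8/3 → L at (0,13/3); v=(3,-2)
5. t=13/6 → B at (13/2,0); v=(3,2)

Final position: (13/2,0)
Wall sequence: LTRLB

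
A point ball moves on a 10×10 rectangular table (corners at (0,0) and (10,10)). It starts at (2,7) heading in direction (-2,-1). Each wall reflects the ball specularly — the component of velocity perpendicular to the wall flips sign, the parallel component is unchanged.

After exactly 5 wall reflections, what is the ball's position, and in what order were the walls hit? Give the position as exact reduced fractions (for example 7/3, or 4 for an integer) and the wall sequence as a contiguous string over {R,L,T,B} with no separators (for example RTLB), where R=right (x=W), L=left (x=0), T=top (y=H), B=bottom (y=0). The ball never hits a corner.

Final position: (10,9)
Wall sequence: LRBLR

1. t=1 → L at (0,6); v=(2,-1)
2. t=5 → R at (10,1); v=(-2,-1)
3. t=1 → B at (8,0); v=(-2,1)
4. t=4 → L at (0,4); v=(2,1)
5. t=5 → R at (10,9); v=(-2,1)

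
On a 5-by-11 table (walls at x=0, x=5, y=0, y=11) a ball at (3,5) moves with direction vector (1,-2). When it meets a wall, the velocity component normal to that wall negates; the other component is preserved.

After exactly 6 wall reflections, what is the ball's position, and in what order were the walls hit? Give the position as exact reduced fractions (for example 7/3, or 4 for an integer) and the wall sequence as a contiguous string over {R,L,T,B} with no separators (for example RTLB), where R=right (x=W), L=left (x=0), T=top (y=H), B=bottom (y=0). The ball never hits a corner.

Final position: (7/2,0)
Wall sequence: RBLTRB

1. t=2 → R at (5,1); v=(-1,-2)
2. t=1/2 → B at (9/2,0); v=(-1,2)
3. t=9/2 → L at (0,9); v=(1,2)
4. t=1 → T at (1,11); v=(1,-2)
5. t=4 → R at (5,3); v=(-1,-2)
6. t=3/2 → B at (7/2,0); v=(-1,2)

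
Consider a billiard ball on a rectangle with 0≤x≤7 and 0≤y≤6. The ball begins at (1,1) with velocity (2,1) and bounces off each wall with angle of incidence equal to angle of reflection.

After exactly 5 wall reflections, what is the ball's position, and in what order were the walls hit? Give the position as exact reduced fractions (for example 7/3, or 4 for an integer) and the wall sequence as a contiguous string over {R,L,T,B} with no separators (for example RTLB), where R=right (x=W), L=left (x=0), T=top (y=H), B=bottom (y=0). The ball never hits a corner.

1. t=3 → R at (7,4); v=(-2,1)
2. t=2 → T at (3,6); v=(-2,-1)
3. t=3/2 → L at (0,9/2); v=(2,-1)
4. t=7/2 → R at (7,1); v=(-2,-1)
5. t=1 → B at (5,0); v=(-2,1)

Final position: (5,0)
Wall sequence: RTLRB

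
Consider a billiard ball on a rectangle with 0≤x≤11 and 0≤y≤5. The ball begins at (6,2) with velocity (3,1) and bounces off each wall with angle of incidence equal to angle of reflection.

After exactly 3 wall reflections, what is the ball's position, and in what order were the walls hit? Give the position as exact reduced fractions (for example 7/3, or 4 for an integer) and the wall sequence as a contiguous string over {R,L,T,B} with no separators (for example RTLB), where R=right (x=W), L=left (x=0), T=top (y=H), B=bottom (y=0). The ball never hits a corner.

1. t=5/3 → R at (11,11/3); v=(-3,1)
2. t=4/3 → T at (7,5); v=(-3,-1)
3. t=7/3 → L at (0,8/3); v=(3,-1)

Final position: (0,8/3)
Wall sequence: RTL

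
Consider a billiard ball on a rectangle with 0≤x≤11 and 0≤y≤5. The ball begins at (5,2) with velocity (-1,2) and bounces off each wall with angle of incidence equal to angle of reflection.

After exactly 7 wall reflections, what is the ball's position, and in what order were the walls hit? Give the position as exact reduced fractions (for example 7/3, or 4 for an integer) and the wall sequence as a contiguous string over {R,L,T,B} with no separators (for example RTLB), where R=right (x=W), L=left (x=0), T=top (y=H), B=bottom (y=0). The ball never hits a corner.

1. t=3/2 → T at (7/2,5); v=(-1,-2)
2. t=5/2 → B at (1,0); v=(-1,2)
3. t=1 → L at (0,2); v=(1,2)
4. t=3/2 → T at (3/2,5); v=(1,-2)
5. t=5/2 → B at (4,0); v=(1,2)
6. t=5/2 → T at (13/2,5); v=(1,-2)
7. t=5/2 → B at (9,0); v=(1,2)

Final position: (9,0)
Wall sequence: TBLTBTB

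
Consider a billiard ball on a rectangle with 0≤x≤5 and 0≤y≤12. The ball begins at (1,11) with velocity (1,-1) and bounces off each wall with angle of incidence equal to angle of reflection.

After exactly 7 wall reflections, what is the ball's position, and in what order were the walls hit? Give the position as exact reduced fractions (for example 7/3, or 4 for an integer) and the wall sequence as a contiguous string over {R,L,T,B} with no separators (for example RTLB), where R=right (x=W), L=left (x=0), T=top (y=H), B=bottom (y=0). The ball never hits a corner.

1. t=4 → R at (5,7); v=(-1,-1)
2. t=5 → L at (0,2); v=(1,-1)
3. t=2 → B at (2,0); v=(1,1)
4. t=3 → R at (5,3); v=(-1,1)
5. t=5 → L at (0,8); v=(1,1)
6. t=4 → T at (4,12); v=(1,-1)
7. t=1 → R at (5,11); v=(-1,-1)

Final position: (5,11)
Wall sequence: RLBRLTR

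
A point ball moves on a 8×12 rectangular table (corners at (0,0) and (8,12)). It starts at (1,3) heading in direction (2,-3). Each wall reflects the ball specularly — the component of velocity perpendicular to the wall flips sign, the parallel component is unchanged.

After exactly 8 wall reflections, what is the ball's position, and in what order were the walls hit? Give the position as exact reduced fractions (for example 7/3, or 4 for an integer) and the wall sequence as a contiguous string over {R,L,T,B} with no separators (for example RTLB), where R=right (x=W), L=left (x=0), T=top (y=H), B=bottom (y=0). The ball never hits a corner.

Final position: (0,9/2)
Wall sequence: BRTLBRTL

1. t=1 → B at (3,0); v=(2,3)
2. t=5/2 → R at (8,15/2); v=(-2,3)
3. t=3/2 → T at (5,12); v=(-2,-3)
4. t=5/2 → L at (0,9/2); v=(2,-3)
5. t=3/2 → B at (3,0); v=(2,3)
6. t=5/2 → R at (8,15/2); v=(-2,3)
7. t=3/2 → T at (5,12); v=(-2,-3)
8. t=5/2 → L at (0,9/2); v=(2,-3)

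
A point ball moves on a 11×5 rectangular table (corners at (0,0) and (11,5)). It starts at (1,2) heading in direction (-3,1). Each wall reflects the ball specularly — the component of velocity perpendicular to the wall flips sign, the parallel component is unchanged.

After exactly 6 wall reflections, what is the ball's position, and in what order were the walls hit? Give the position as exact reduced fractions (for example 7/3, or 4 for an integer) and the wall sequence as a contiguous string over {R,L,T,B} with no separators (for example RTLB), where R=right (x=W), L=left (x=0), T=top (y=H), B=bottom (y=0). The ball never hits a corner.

1. t=1/3 → L at (0,7/3); v=(3,1)
2. t=8/3 → T at (8,5); v=(3,-1)
3. t=1 → R at (11,4); v=(-3,-1)
4. t=11/3 → L at (0,1/3); v=(3,-1)
5. t=1/3 → B at (1,0); v=(3,1)
6. t=10/3 → R at (11,10/3); v=(-3,1)

Final position: (11,10/3)
Wall sequence: LTRLBR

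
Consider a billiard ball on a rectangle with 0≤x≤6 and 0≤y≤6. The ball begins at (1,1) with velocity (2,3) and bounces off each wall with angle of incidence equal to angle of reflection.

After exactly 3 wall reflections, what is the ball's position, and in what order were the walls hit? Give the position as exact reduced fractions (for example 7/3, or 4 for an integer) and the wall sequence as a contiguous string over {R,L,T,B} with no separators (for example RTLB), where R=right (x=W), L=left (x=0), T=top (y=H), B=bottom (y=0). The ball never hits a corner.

Final position: (11/3,0)
Wall sequence: TRB

1. t=5/3 → T at (13/3,6); v=(2,-3)
2. t=5/6 → R at (6,7/2); v=(-2,-3)
3. t=7/6 → B at (11/3,0); v=(-2,3)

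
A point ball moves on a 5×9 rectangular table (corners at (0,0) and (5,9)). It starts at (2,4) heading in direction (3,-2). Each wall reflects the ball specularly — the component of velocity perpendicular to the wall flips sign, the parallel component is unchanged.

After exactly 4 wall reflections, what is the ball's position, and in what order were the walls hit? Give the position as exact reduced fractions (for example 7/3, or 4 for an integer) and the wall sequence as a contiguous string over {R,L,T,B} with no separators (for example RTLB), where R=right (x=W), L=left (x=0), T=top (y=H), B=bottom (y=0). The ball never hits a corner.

Final position: (5,14/3)
Wall sequence: RBLR

1. t=1 → R at (5,2); v=(-3,-2)
2. t=1 → B at (2,0); v=(-3,2)
3. t=2/3 → L at (0,4/3); v=(3,2)
4. t=5/3 → R at (5,14/3); v=(-3,2)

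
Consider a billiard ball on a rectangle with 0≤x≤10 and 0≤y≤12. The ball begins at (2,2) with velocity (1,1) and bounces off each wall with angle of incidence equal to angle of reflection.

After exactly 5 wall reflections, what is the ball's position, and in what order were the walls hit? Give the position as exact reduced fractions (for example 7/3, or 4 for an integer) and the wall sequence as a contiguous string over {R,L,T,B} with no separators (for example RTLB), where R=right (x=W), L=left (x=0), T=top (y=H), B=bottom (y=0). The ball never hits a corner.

Final position: (10,6)
Wall sequence: RTLBR

1. t=8 → R at (10,10); v=(-1,1)
2. t=2 → T at (8,12); v=(-1,-1)
3. t=8 → L at (0,4); v=(1,-1)
4. t=4 → B at (4,0); v=(1,1)
5. t=6 → R at (10,6); v=(-1,1)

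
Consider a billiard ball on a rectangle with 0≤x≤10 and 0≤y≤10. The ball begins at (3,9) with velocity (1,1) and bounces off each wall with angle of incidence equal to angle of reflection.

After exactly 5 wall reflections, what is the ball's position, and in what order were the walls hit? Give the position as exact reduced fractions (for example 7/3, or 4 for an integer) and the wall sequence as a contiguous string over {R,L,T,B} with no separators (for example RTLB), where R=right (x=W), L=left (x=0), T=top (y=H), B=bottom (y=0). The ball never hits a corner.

1. t=1 → T at (4,10); v=(1,-1)
2. t=6 → R at (10,4); v=(-1,-1)
3. t=4 → B at (6,0); v=(-1,1)
4. t=6 → L at (0,6); v=(1,1)
5. t=4 → T at (4,10); v=(1,-1)

Final position: (4,10)
Wall sequence: TRBLT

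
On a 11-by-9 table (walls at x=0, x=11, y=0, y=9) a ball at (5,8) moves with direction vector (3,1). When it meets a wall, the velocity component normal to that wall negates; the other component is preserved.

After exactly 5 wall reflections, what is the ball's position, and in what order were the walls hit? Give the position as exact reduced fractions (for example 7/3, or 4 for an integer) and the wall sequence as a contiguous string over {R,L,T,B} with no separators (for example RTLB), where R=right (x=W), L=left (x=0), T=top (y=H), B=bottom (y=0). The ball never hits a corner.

Final position: (9,0)
Wall sequence: TRLRB

1. t=1 → T at (8,9); v=(3,-1)
2. t=1 → R at (11,8); v=(-3,-1)
3. t=11/3 → L at (0,13/3); v=(3,-1)
4. t=11/3 → R at (11,2/3); v=(-3,-1)
5. t=2/3 → B at (9,0); v=(-3,1)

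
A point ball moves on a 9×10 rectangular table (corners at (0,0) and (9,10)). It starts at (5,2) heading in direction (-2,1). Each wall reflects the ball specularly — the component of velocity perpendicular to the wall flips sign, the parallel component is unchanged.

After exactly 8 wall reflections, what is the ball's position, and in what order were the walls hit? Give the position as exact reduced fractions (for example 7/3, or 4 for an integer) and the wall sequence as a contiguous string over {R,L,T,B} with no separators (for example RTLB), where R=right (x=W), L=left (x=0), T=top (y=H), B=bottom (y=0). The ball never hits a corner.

1. t=5/2 → L at (0,9/2); v=(2,1)
2. t=9/2 → R at (9,9); v=(-2,1)
3. t=1 → T at (7,10); v=(-2,-1)
4. t=7/2 → L at (0,13/2); v=(2,-1)
5. t=9/2 → R at (9,2); v=(-2,-1)
6. t=2 → B at (5,0); v=(-2,1)
7. t=5/2 → L at (0,5/2); v=(2,1)
8. t=9/2 → R at (9,7); v=(-2,1)

Final position: (9,7)
Wall sequence: LRTLRBLR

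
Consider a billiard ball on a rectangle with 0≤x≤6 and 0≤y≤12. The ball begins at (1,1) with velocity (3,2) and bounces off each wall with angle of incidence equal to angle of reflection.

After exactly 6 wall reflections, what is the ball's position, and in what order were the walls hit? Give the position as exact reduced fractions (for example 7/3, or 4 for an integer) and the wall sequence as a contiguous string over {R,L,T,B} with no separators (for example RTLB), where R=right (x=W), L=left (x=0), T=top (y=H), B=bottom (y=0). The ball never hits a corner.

Final position: (6,11/3)
Wall sequence: RLTRLR

1. t=5/3 → R at (6,13/3); v=(-3,2)
2. t=2 → L at (0,25/3); v=(3,2)
3. t=11/6 → T at (11/2,12); v=(3,-2)
4. t=1/6 → R at (6,35/3); v=(-3,-2)
5. t=2 → L at (0,23/3); v=(3,-2)
6. t=2 → R at (6,11/3); v=(-3,-2)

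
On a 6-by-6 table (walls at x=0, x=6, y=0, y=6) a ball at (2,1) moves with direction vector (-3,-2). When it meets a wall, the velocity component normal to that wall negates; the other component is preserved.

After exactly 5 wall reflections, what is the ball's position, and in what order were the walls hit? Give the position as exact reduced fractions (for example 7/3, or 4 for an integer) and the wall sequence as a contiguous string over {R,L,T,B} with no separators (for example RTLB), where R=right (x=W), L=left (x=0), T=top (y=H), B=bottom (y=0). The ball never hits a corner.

Final position: (0,11/3)
Wall sequence: BLRTL

1. t=1/2 → B at (1/2,0); v=(-3,2)
2. t=1/6 → L at (0,1/3); v=(3,2)
3. t=2 → R at (6,13/3); v=(-3,2)
4. t=5/6 → T at (7/2,6); v=(-3,-2)
5. t=7/6 → L at (0,11/3); v=(3,-2)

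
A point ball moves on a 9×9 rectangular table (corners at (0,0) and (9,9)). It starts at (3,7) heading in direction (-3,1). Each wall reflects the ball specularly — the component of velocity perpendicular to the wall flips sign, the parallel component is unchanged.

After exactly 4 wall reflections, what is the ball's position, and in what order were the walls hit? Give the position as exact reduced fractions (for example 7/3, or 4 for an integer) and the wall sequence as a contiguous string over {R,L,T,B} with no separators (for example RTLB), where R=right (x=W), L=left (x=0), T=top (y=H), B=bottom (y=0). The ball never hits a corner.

Final position: (0,4)
Wall sequence: LTRL

1. t=1 → L at (0,8); v=(3,1)
2. t=1 → T at (3,9); v=(3,-1)
3. t=2 → R at (9,7); v=(-3,-1)
4. t=3 → L at (0,4); v=(3,-1)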